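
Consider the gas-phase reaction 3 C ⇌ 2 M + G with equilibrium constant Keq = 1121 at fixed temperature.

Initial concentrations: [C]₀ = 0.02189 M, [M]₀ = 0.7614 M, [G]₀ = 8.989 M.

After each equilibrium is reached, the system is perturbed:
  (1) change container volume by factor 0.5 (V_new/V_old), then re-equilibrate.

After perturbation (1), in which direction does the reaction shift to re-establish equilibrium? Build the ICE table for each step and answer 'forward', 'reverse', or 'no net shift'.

Direction: no net shift

Q₀ = 4.9682e+05 vs Keq = 1121 ⇒ Q>K, reverse
Step 1:
                   C          M          G
  Initial    0.02189     0.7614      8.989
  Change      0.1317   -0.08778   -0.04389
  Equil       0.1536     0.6736      8.945
  solve Keq expr → x = -0.04389; check Q = 1121
Then change container volume by factor 0.5 (V_new/V_old).
Step 2:
                   C          M          G
  Initial     0.3071      1.347      17.89
  Change           0          0          0
  Equil       0.3071      1.347      17.89
  solve Keq expr → x = 0; check Q = 1121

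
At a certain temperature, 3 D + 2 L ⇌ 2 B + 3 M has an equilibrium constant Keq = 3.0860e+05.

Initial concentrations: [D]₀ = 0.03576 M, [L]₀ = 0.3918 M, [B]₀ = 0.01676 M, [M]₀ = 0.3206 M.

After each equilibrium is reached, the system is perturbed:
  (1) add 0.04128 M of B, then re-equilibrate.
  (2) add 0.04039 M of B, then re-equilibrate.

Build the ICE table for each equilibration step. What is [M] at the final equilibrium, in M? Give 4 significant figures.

[M]_eq = 0.3539 M

Q₀ = 1.319 vs Keq = 3.0860e+05 ⇒ Q<K, forward
Step 1:
                  D         L         B         M
  I         0.03576    0.3918   0.01676    0.3206
  C        -0.03457  -0.02305   0.02305   0.03457
  E        0.001192    0.3688   0.03981    0.3552
  solve Keq expr → x = 0.01152; check Q = 3.0860e+05
Then add 0.04128 M of B.
Step 2:
                  D         L         B         M
  I        0.001192    0.3688   0.08109    0.3552
  C       7.1029e-04 4.7352e-04 -4.7352e-04 -7.1029e-04
  E        0.001902    0.3692   0.08061    0.3545
  solve Keq expr → x = -2.3676e-04; check Q = 3.0860e+05
Then add 0.04039 M of B.
Step 3:
                  D         L         B         M
  I        0.001902    0.3692     0.121    0.3545
  C       5.8030e-04 3.8687e-04 -3.8687e-04 -5.8030e-04
  E        0.002482    0.3696    0.1206    0.3539
  solve Keq expr → x = -1.9343e-04; check Q = 3.0860e+05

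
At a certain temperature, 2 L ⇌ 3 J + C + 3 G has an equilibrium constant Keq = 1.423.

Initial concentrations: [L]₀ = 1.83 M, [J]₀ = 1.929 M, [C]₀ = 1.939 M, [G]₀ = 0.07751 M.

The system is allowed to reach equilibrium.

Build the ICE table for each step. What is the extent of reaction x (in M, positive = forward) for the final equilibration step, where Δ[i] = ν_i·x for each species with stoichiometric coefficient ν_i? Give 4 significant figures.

Q₀ = 0.001935 vs Keq = 1.423 ⇒ Q<K, forward
Step 1:
                  L         J         C         G
  Initial      1.83     1.929     1.939   0.07751
  Change    -0.2824    0.4236    0.1412    0.4236
  Equil       1.548     2.353      2.08    0.5011
  solve Keq expr → x = 0.1412; check Q = 1.423

x = 0.1412 M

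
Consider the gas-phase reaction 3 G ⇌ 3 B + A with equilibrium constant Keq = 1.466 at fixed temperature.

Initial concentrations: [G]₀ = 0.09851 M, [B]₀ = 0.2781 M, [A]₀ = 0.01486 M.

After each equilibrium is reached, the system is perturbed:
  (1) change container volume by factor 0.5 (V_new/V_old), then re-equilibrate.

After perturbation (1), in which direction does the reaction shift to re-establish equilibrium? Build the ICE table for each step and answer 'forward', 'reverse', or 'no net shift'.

Q₀ = 0.3343 vs Keq = 1.466 ⇒ Q<K, forward
Step 1:
                    G           B           A
  I           0.09851      0.2781     0.01486
  C           -0.0234      0.0234    0.007801
  E           0.07511      0.3015     0.02266
  solve Keq expr → x = 0.007801; check Q = 1.466
Then change container volume by factor 0.5 (V_new/V_old).
Step 2:
                    G           B           A
  I            0.1502       0.603     0.04532
  C           0.02184    -0.02184   -0.007281
  E            0.1721      0.5812     0.03804
  solve Keq expr → x = -0.007281; check Q = 1.466

Direction: reverse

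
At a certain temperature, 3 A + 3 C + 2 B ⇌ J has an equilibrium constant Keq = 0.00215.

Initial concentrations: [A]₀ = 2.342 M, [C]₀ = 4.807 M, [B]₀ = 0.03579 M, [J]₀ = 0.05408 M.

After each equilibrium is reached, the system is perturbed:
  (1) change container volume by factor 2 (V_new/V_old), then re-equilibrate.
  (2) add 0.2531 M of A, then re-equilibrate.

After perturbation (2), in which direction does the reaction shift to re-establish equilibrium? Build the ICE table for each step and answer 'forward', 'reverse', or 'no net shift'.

Q₀ = 0.02959 vs Keq = 0.00215 ⇒ Q>K, reverse
Step 1:
                   A          C          B          J
  init         2.342      4.807    0.03579    0.05408
  Δ          0.07888    0.07888    0.05259   -0.02629
  eq           2.421      4.886    0.08838    0.02779
  solve Keq expr → x = -0.02629; check Q = 0.00215
Then change container volume by factor 2 (V_new/V_old).
Step 2:
                   A          C          B          J
  init          1.21      2.443    0.04419    0.01389
  Δ           0.0407     0.0407    0.02713   -0.01357
  eq           1.251      2.484    0.07132 3.2811e-04
  solve Keq expr → x = -0.01357; check Q = 0.00215
Then add 0.2531 M of A.
Step 3:
                   A          C          B          J
  init         1.504      2.484    0.07132 3.2811e-04
  Δ       -7.0028e-04 -7.0028e-04 -4.6685e-04 2.3343e-04
  eq           1.504      2.483    0.07085 5.6154e-04
  solve Keq expr → x = 2.3343e-04; check Q = 0.00215

Direction: forward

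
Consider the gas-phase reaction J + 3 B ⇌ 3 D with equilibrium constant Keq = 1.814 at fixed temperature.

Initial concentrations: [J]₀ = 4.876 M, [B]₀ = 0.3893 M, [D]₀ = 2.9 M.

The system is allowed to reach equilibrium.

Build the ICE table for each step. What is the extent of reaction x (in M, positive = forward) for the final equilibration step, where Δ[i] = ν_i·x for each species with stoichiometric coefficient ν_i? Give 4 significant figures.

Q₀ = 84.78 vs Keq = 1.814 ⇒ Q>K, reverse
Step 1:
                   J          B          D
  Initial      4.876     0.3893        2.9
  Change       0.224      0.672     -0.672
  Equil          5.1      1.061      2.228
  solve Keq expr → x = -0.224; check Q = 1.814

x = -0.224 M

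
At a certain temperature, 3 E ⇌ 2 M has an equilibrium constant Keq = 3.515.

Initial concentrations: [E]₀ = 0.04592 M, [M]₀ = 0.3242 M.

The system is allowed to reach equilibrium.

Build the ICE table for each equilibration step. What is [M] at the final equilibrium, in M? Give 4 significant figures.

Q₀ = 1085 vs Keq = 3.515 ⇒ Q>K, reverse
Step 1:
                  E         M
  Initial   0.04592    0.3242
  Change     0.1814    -0.121
  Equil      0.2274    0.2032
  solve Keq expr → x = -0.06048; check Q = 3.515

[M]_eq = 0.2032 M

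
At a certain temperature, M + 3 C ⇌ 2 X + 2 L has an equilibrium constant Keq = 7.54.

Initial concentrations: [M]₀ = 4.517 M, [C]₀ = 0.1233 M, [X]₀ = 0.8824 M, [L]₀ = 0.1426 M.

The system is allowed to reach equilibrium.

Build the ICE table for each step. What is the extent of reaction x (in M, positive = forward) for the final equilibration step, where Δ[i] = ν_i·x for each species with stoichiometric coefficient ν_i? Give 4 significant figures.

x = 0.01193 M

Q₀ = 1.87 vs Keq = 7.54 ⇒ Q<K, forward
Step 1:
                  M         C         X         L
  Initial     4.517    0.1233    0.8824    0.1426
  Change   -0.01193   -0.0358   0.02386   0.02386
  Equil       4.505    0.0875    0.9063    0.1665
  solve Keq expr → x = 0.01193; check Q = 7.54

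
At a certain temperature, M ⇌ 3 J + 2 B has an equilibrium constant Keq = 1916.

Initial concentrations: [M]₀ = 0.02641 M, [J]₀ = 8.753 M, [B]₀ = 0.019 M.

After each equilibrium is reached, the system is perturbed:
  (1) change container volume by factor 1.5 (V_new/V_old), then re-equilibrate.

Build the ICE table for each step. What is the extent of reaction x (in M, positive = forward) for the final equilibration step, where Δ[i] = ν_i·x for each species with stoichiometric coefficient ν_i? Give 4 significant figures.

Q₀ = 9.167 vs Keq = 1916 ⇒ Q<K, forward
Step 1:
                    M           J           B
  init        0.02641       8.753       0.019
  Δ          -0.02473     0.07418     0.04946
  eq         0.001682       8.827     0.06846
  solve Keq expr → x = 0.02473; check Q = 1916
Then change container volume by factor 1.5 (V_new/V_old).
Step 2:
                    M           J           B
  init       0.001121       5.885     0.04564
  Δ       -8.8218e-04    0.002647    0.001764
  eq       2.3931e-04       5.887      0.0474
  solve Keq expr → x = 8.8218e-04; check Q = 1916

x = 8.8218e-04 M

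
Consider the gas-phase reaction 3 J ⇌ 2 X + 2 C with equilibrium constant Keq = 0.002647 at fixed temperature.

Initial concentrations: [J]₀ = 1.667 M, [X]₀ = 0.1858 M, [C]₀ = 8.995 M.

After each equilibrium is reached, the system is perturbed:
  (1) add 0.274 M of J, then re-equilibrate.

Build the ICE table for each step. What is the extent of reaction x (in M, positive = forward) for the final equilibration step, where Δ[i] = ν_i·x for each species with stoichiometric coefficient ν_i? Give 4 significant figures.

x = 0.001683 M

Q₀ = 0.603 vs Keq = 0.002647 ⇒ Q>K, reverse
Step 1:
                  J         X         C
  I           1.667    0.1858     8.995
  C          0.2554   -0.1703   -0.1703
  E           1.922   0.01554     8.825
  solve Keq expr → x = -0.08513; check Q = 0.002647
Then add 0.274 M of J.
Step 2:
                  J         X         C
  I           2.196   0.01554     8.825
  C       -0.005048  0.003365  0.003365
  E           2.191    0.0189     8.828
  solve Keq expr → x = 0.001683; check Q = 0.002647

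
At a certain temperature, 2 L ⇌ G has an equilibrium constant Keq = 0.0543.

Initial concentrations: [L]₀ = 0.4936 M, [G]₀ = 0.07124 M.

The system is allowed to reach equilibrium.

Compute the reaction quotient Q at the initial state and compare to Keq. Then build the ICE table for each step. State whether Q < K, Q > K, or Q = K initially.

Q₀ = 0.2924; Q > K (proceeds reverse)

Q₀ = 0.2924 vs Keq = 0.0543 ⇒ Q>K, reverse
Step 1:
                  L         G
  I          0.4936   0.07124
  C          0.1037  -0.05187
  E          0.5973   0.01937
  solve Keq expr → x = -0.05187; check Q = 0.0543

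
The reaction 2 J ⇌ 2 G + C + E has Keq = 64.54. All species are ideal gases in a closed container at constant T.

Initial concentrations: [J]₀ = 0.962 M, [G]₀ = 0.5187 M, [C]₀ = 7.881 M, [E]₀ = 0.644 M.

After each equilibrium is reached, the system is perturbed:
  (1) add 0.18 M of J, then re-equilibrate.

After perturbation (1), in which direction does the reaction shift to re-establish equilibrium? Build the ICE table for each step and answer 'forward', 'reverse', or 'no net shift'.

Direction: forward

Q₀ = 1.476 vs Keq = 64.54 ⇒ Q<K, forward
Step 1:
                   J          G          C          E
  Initial      0.962     0.5187      7.881      0.644
  Change     -0.5829     0.5829     0.2914     0.2914
  Equil       0.3791      1.102      8.172     0.9354
  solve Keq expr → x = 0.2914; check Q = 64.54
Then add 0.18 M of J.
Step 2:
                   J          G          C          E
  Initial     0.5591      1.102      8.172     0.9354
  Change     -0.1226     0.1226     0.0613     0.0613
  Equil       0.4365      1.224      8.234     0.9967
  solve Keq expr → x = 0.0613; check Q = 64.54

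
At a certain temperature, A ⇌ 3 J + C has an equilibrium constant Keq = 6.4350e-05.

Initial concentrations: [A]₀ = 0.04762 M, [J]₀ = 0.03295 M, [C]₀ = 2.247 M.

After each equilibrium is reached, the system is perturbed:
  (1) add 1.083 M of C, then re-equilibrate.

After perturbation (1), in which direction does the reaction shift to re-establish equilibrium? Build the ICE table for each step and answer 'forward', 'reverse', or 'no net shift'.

Direction: reverse

Q₀ = 0.001688 vs Keq = 6.4350e-05 ⇒ Q>K, reverse
Step 1:
                  A         J         C
  Initial   0.04762   0.03295     2.247
  Change   0.007107  -0.02132 -0.007107
  Equil     0.05473   0.01163      2.24
  solve Keq expr → x = -0.007107; check Q = 6.4350e-05
Then add 1.083 M of C.
Step 2:
                  A         J         C
  Initial   0.05473   0.01163     3.323
  Change  4.6769e-04 -0.001403 -4.6769e-04
  Equil     0.05519   0.01023     3.322
  solve Keq expr → x = -4.6769e-04; check Q = 6.4350e-05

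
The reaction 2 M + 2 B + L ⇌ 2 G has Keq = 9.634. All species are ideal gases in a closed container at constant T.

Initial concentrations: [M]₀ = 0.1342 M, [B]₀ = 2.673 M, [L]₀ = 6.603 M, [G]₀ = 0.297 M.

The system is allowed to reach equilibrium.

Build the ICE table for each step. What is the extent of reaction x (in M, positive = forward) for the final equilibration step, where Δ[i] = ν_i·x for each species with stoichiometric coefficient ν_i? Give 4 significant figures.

Q₀ = 0.1038 vs Keq = 9.634 ⇒ Q<K, forward
Step 1:
                   M          B          L          G
  Initial     0.1342      2.673      6.603      0.297
  Change      -0.114     -0.114   -0.05699      0.114
  Equil      0.02022      2.559      6.546      0.411
  solve Keq expr → x = 0.05699; check Q = 9.634

x = 0.05699 M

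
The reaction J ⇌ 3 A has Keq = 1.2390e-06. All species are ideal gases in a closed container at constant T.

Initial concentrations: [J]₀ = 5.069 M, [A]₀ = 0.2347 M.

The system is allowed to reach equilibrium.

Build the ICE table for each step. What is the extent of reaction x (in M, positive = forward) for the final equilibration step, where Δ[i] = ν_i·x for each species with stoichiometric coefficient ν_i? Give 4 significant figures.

x = -0.07205 M

Q₀ = 0.00255 vs Keq = 1.2390e-06 ⇒ Q>K, reverse
Step 1:
                    J           A
  Initial       5.069      0.2347
  Change      0.07205     -0.2162
  Equil         5.141     0.01854
  solve Keq expr → x = -0.07205; check Q = 1.2390e-06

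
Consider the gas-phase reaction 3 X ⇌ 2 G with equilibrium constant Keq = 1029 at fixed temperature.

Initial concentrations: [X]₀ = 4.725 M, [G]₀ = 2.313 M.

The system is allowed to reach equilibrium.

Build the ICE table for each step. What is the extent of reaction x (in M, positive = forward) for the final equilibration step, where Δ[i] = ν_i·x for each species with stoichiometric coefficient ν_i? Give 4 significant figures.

x = 1.475 M

Q₀ = 0.05072 vs Keq = 1029 ⇒ Q<K, forward
Step 1:
                   X          G
  init         4.725      2.313
  Δ           -4.425       2.95
  eq          0.2997      5.263
  solve Keq expr → x = 1.475; check Q = 1029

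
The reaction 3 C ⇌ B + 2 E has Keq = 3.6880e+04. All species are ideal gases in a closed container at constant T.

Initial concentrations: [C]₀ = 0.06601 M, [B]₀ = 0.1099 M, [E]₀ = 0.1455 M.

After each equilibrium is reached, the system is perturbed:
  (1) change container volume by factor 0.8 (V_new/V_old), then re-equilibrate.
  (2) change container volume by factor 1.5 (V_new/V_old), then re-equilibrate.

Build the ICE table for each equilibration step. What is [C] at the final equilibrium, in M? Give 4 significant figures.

[C]_eq = 0.004138 M

Q₀ = 8.089 vs Keq = 3.6880e+04 ⇒ Q<K, forward
Step 1:
                    C           B           E
  init        0.06601      0.1099      0.1455
  Δ          -0.06104     0.02035      0.0407
  eq         0.004966      0.1302      0.1862
  solve Keq expr → x = 0.02035; check Q = 3.6880e+04
Then change container volume by factor 0.8 (V_new/V_old).
Step 2:
                    C           B           E
  init       0.006207      0.1628      0.2327
  Δ                 0           0           0
  eq         0.006207      0.1628      0.2327
  solve Keq expr → x = 0; check Q = 3.6880e+04
Then change container volume by factor 1.5 (V_new/V_old).
Step 3:
                    C           B           E
  init       0.004138      0.1085      0.1552
  Δ                 0           0           0
  eq         0.004138      0.1085      0.1552
  solve Keq expr → x = 0; check Q = 3.6880e+04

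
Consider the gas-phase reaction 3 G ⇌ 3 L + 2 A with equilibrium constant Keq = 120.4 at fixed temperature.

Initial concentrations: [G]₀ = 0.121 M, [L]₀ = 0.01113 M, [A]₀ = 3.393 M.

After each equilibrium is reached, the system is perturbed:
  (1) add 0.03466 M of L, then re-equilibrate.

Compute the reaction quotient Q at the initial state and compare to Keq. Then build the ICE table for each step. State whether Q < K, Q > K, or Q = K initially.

Q₀ = 0.00896 vs Keq = 120.4 ⇒ Q<K, forward
Step 1:
                  G         L         A
  Initial     0.121   0.01113     3.393
  Change   -0.07925   0.07925   0.05283
  Equil     0.04175   0.09038     3.446
  solve Keq expr → x = 0.02642; check Q = 120.4
Then add 0.03466 M of L.
Step 2:
                  G         L         A
  Initial   0.04175     0.125     3.446
  Change     0.0109   -0.0109 -0.007268
  Equil     0.05266    0.1141     3.439
  solve Keq expr → x = -0.003634; check Q = 120.4

Q₀ = 0.00896; Q < K (proceeds forward)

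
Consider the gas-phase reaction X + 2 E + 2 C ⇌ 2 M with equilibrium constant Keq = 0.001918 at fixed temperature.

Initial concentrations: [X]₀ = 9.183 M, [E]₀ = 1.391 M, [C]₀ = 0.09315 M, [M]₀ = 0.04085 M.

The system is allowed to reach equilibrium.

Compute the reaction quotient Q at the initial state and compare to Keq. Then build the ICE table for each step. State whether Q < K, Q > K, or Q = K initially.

Q₀ = 0.01082; Q > K (proceeds reverse)

Q₀ = 0.01082 vs Keq = 0.001918 ⇒ Q>K, reverse
Step 1:
                  X         E         C         M
  init        9.183     1.391   0.09315   0.04085
  Δ        0.009855   0.01971   0.01971  -0.01971
  eq          9.193     1.411    0.1129   0.02114
  solve Keq expr → x = -0.009855; check Q = 0.001918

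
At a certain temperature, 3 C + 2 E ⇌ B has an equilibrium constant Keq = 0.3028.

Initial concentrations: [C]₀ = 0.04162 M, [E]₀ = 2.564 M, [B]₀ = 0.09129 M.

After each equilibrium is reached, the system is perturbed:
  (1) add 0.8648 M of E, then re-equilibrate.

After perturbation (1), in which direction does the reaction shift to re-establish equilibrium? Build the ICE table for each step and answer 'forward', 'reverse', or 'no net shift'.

Direction: forward

Q₀ = 192.6 vs Keq = 0.3028 ⇒ Q>K, reverse
Step 1:
                    C           E           B
  Initial     0.04162       2.564     0.09129
  Change        0.191      0.1273    -0.06367
  Equil        0.2326       2.691     0.02762
  solve Keq expr → x = -0.06367; check Q = 0.3028
Then add 0.8648 M of E.
Step 2:
                    C           E           B
  Initial      0.2326       3.556     0.02762
  Change     -0.02264    -0.01509    0.007547
  Equil          0.21       3.541     0.03516
  solve Keq expr → x = 0.007547; check Q = 0.3028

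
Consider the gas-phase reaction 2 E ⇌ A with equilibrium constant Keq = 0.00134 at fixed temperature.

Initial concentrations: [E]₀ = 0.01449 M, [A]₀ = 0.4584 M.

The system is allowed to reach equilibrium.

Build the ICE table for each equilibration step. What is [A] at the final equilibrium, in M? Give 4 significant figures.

Q₀ = 2183 vs Keq = 0.00134 ⇒ Q>K, reverse
Step 1:
                   E          A
  I          0.01449     0.4584
  C           0.9145    -0.4572
  E            0.929   0.001156
  solve Keq expr → x = -0.4572; check Q = 0.00134

[A]_eq = 0.001156 M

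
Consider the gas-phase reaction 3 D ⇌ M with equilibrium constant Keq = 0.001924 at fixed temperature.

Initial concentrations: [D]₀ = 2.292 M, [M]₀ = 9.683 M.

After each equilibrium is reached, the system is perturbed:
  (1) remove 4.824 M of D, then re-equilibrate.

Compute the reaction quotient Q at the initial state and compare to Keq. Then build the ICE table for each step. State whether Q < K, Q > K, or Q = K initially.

Q₀ = 0.8042; Q > K (proceeds reverse)

Q₀ = 0.8042 vs Keq = 0.001924 ⇒ Q>K, reverse
Step 1:
                  D         M
  init        2.292     9.683
  Δ           12.04    -4.015
  eq          14.34     5.668
  solve Keq expr → x = -4.015; check Q = 0.001924
Then remove 4.824 M of D.
Step 2:
                  D         M
  init        9.512     5.668
  Δ           3.699    -1.233
  eq          13.21     4.436
  solve Keq expr → x = -1.233; check Q = 0.001924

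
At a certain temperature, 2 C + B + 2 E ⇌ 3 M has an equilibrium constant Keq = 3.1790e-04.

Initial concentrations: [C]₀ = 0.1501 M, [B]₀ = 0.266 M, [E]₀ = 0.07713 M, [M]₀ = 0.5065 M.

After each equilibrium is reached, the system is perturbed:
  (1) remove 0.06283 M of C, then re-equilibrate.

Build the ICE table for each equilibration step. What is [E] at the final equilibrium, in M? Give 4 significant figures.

Q₀ = 3645 vs Keq = 3.1790e-04 ⇒ Q>K, reverse
Step 1:
                    C           B           E           M
  I            0.1501       0.266     0.07713      0.5065
  C            0.3262      0.1631      0.3262     -0.4894
  E            0.4763      0.4291      0.4034     0.01714
  solve Keq expr → x = -0.1631; check Q = 3.1790e-04
Then remove 0.06283 M of C.
Step 2:
                    C           B           E           M
  I            0.4135      0.4291      0.4034     0.01714
  C        9.9069e-04  4.9534e-04  9.9069e-04   -0.001486
  E            0.4145      0.4296      0.4044     0.01565
  solve Keq expr → x = -4.9534e-04; check Q = 3.1790e-04

[E]_eq = 0.4044 M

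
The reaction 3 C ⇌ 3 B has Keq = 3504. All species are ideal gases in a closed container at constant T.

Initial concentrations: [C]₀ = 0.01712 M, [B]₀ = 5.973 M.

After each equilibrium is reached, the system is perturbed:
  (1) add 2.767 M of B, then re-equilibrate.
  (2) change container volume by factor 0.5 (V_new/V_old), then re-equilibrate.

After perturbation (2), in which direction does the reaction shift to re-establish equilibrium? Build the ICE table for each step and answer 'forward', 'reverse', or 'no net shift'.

Q₀ = 4.2468e+07 vs Keq = 3504 ⇒ Q>K, reverse
Step 1:
                    C           B
  init        0.01712       5.973
  Δ            0.3529     -0.3529
  eq             0.37        5.62
  solve Keq expr → x = -0.1176; check Q = 3504
Then add 2.767 M of B.
Step 2:
                    C           B
  init           0.37       8.387
  Δ            0.1709     -0.1709
  eq           0.5409       8.216
  solve Keq expr → x = -0.05697; check Q = 3504
Then change container volume by factor 0.5 (V_new/V_old).
Step 3:
                    C           B
  init          1.082       16.43
  Δ                 0           0
  eq            1.082       16.43
  solve Keq expr → x = 0; check Q = 3504

Direction: no net shift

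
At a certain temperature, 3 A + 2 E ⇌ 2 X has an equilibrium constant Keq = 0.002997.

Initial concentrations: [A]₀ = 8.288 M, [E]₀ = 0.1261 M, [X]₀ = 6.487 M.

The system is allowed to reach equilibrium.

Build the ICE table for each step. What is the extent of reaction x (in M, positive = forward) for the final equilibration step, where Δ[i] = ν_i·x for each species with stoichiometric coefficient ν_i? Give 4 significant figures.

x = -1.009 M

Q₀ = 4.648 vs Keq = 0.002997 ⇒ Q>K, reverse
Step 1:
                   A          E          X
  init         8.288     0.1261      6.487
  Δ            3.028      2.018     -2.018
  eq           11.32      2.144      4.469
  solve Keq expr → x = -1.009; check Q = 0.002997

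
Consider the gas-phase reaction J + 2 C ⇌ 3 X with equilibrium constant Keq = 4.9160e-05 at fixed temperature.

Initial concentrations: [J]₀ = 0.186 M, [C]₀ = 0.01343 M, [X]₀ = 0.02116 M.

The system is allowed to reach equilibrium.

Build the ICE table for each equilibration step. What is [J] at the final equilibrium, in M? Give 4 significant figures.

[J]_eq = 0.1924 M

Q₀ = 0.2824 vs Keq = 4.9160e-05 ⇒ Q>K, reverse
Step 1:
                   J          C          X
  I            0.186    0.01343    0.02116
  C          0.00643    0.01286   -0.01929
  E           0.1924    0.02629    0.00187
  solve Keq expr → x = -0.00643; check Q = 4.9160e-05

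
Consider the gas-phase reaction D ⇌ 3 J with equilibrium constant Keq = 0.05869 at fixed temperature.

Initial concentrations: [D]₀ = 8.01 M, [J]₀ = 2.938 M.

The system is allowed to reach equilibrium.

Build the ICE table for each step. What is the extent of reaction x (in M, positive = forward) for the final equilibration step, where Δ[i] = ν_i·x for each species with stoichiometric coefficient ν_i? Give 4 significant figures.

Q₀ = 3.166 vs Keq = 0.05869 ⇒ Q>K, reverse
Step 1:
                    D           J
  init           8.01       2.938
  Δ            0.7127      -2.138
  eq            8.723         0.8
  solve Keq expr → x = -0.7127; check Q = 0.05869

x = -0.7127 M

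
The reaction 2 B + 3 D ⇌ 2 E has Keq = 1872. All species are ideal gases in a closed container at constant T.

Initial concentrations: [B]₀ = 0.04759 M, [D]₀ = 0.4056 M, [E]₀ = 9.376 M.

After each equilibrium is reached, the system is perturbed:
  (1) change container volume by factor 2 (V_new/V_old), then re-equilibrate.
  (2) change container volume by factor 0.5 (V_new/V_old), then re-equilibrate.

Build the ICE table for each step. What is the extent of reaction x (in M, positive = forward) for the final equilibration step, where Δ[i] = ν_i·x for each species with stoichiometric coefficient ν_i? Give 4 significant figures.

x = 0.103 M

Q₀ = 5.8171e+05 vs Keq = 1872 ⇒ Q>K, reverse
Step 1:
                    B           D           E
  init        0.04759      0.4056       9.376
  Δ            0.2543      0.3815     -0.2543
  eq           0.3019      0.7871       9.122
  solve Keq expr → x = -0.1272; check Q = 1872
Then change container volume by factor 2 (V_new/V_old).
Step 2:
                    B           D           E
  init          0.151      0.3935       4.561
  Δ             0.103      0.1545      -0.103
  eq            0.254       0.548       4.458
  solve Keq expr → x = -0.0515; check Q = 1872
Then change container volume by factor 0.5 (V_new/V_old).
Step 3:
                    B           D           E
  init         0.5079       1.096       8.916
  Δ            -0.206      -0.309       0.206
  eq           0.3019      0.7871       9.122
  solve Keq expr → x = 0.103; check Q = 1872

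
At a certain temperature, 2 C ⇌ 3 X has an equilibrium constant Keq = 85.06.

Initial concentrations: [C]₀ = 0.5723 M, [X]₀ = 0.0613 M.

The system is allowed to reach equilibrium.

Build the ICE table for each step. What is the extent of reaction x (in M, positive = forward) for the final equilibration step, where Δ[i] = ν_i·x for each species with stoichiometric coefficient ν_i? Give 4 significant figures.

Q₀ = 7.0329e-04 vs Keq = 85.06 ⇒ Q<K, forward
Step 1:
                   C          X
  I           0.5723     0.0613
  C          -0.4943     0.7415
  E          0.07799     0.8028
  solve Keq expr → x = 0.2472; check Q = 85.06

x = 0.2472 M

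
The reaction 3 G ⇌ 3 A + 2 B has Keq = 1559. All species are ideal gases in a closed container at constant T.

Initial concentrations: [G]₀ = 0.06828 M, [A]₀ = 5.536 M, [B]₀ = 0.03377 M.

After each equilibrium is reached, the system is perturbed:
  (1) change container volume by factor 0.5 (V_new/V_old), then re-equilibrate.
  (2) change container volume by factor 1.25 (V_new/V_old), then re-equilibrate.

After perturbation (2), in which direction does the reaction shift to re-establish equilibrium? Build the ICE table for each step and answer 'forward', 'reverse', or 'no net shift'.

Direction: forward

Q₀ = 607.8 vs Keq = 1559 ⇒ Q<K, forward
Step 1:
                    G           A           B
  Initial     0.06828       5.536     0.03377
  Change     -0.01119     0.01119    0.007458
  Equil       0.05709       5.547     0.04123
  solve Keq expr → x = 0.003729; check Q = 1559
Then change container volume by factor 0.5 (V_new/V_old).
Step 2:
                    G           A           B
  Initial      0.1142       11.09     0.08246
  Change      0.03288    -0.03288    -0.02192
  Equil        0.1471       11.06     0.06053
  solve Keq expr → x = -0.01096; check Q = 1559
Then change container volume by factor 1.25 (V_new/V_old).
Step 3:
                    G           A           B
  Initial      0.1177       8.849     0.04843
  Change    -0.008445    0.008445     0.00563
  Equil        0.1092       8.858     0.05406
  solve Keq expr → x = 0.002815; check Q = 1559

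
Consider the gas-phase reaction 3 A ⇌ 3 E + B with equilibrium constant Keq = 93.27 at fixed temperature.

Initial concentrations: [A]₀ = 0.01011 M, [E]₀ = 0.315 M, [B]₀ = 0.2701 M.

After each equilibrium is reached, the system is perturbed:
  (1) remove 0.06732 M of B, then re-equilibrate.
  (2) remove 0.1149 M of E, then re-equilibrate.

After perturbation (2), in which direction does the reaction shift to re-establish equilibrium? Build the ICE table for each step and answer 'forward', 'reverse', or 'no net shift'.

Direction: forward

Q₀ = 8170 vs Keq = 93.27 ⇒ Q>K, reverse
Step 1:
                    A           E           B
  I           0.01011       0.315      0.2701
  C              0.03       -0.03       -0.01
  E           0.04011       0.285      0.2601
  solve Keq expr → x = -0.01; check Q = 93.27
Then remove 0.06732 M of B.
Step 2:
                    A           E           B
  I           0.04011       0.285      0.1928
  C         -0.003319    0.003319    0.001106
  E            0.0368      0.2883      0.1939
  solve Keq expr → x = 0.001106; check Q = 93.27
Then remove 0.1149 M of E.
Step 3:
                    A           E           B
  I            0.0368      0.1734      0.1939
  C          -0.01285     0.01285    0.004283
  E           0.02395      0.1863      0.1982
  solve Keq expr → x = 0.004283; check Q = 93.27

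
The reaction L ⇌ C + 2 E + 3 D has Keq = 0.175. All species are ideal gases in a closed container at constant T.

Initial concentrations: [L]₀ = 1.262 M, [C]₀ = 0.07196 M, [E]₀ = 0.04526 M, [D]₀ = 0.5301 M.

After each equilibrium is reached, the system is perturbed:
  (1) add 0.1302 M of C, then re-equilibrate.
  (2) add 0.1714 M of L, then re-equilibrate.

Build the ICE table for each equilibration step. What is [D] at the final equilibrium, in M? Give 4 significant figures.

Q₀ = 1.7399e-05 vs Keq = 0.175 ⇒ Q<K, forward
Step 1:
                  L         C         E         D
  Initial     1.262   0.07196   0.04526    0.5301
  Change    -0.2433    0.2433    0.4865    0.7298
  Equil       1.019    0.3152    0.5318      1.26
  solve Keq expr → x = 0.2433; check Q = 0.175
Then add 0.1302 M of C.
Step 2:
                  L         C         E         D
  Initial     1.019    0.4454    0.5318      1.26
  Change    0.01881  -0.01881  -0.03763  -0.05644
  Equil       1.038    0.4266    0.4942     1.203
  solve Keq expr → x = -0.01881; check Q = 0.175
Then add 0.1714 M of L.
Step 3:
                  L         C         E         D
  Initial     1.209    0.4266    0.4942     1.203
  Change  -0.008257  0.008257   0.01651   0.02477
  Equil       1.201    0.4349    0.5107     1.228
  solve Keq expr → x = 0.008257; check Q = 0.175

[D]_eq = 1.228 M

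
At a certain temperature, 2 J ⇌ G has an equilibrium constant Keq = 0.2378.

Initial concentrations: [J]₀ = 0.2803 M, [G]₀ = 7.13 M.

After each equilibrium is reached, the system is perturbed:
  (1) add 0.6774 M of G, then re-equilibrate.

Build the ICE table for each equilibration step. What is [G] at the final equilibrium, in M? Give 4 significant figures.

[G]_eq = 5.535 M

Q₀ = 90.75 vs Keq = 0.2378 ⇒ Q>K, reverse
Step 1:
                   J          G
  init        0.2803       7.13
  Δ            4.297     -2.148
  eq           4.577      4.982
  solve Keq expr → x = -2.148; check Q = 0.2378
Then add 0.6774 M of G.
Step 2:
                   J          G
  init         4.577      5.659
  Δ           0.2476    -0.1238
  eq           4.825      5.535
  solve Keq expr → x = -0.1238; check Q = 0.2378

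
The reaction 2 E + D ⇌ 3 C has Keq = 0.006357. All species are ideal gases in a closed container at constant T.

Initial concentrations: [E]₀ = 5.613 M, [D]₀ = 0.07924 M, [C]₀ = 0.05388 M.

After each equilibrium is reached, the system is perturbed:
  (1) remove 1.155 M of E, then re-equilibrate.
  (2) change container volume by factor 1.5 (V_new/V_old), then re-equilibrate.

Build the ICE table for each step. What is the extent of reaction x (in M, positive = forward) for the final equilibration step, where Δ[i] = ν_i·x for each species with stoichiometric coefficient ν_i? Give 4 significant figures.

x = 0 M

Q₀ = 6.2654e-05 vs Keq = 0.006357 ⇒ Q<K, forward
Step 1:
                   E          D          C
  I            5.613    0.07924    0.05388
  C         -0.08962   -0.04481     0.1344
  E            5.523    0.03443     0.1883
  solve Keq expr → x = 0.04481; check Q = 0.006357
Then remove 1.155 M of E.
Step 2:
                   E          D          C
  I            4.368    0.03443     0.1883
  C          0.01204   0.006021   -0.01806
  E             4.38    0.04045     0.1702
  solve Keq expr → x = -0.006021; check Q = 0.006357
Then change container volume by factor 1.5 (V_new/V_old).
Step 3:
                   E          D          C
  I             2.92    0.02697     0.1135
  C                0          0          0
  E             2.92    0.02697     0.1135
  solve Keq expr → x = 0; check Q = 0.006357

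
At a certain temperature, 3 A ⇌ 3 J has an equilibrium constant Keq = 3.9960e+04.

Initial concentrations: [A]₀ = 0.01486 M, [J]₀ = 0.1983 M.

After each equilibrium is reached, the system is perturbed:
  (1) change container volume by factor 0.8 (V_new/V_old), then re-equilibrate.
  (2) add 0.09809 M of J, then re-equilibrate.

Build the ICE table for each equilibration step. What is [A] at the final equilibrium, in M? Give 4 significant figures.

[A]_eq = 0.01036 M

Q₀ = 2376 vs Keq = 3.9960e+04 ⇒ Q<K, forward
Step 1:
                    A           J
  I           0.01486      0.1983
  C         -0.008802    0.008802
  E          0.006058      0.2071
  solve Keq expr → x = 0.002934; check Q = 3.9960e+04
Then change container volume by factor 0.8 (V_new/V_old).
Step 2:
                    A           J
  I          0.007572      0.2589
  C                 0           0
  E          0.007572      0.2589
  solve Keq expr → x = 0; check Q = 3.9960e+04
Then add 0.09809 M of J.
Step 3:
                    A           J
  I          0.007572       0.357
  C          0.002788   -0.002788
  E           0.01036      0.3542
  solve Keq expr → x = -9.2920e-04; check Q = 3.9960e+04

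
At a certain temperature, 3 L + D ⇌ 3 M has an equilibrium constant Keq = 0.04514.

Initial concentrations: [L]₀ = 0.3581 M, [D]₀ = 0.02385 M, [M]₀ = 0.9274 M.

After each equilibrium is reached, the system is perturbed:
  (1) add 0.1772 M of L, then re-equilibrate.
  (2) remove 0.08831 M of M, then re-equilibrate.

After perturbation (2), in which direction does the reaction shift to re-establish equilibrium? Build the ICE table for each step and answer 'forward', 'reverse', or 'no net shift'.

Direction: forward

Q₀ = 728.3 vs Keq = 0.04514 ⇒ Q>K, reverse
Step 1:
                    L           D           M
  I            0.3581     0.02385      0.9274
  C            0.6908      0.2303     -0.6908
  E             1.049      0.2541      0.2366
  solve Keq expr → x = -0.2303; check Q = 0.04514
Then add 0.1772 M of L.
Step 2:
                    L           D           M
  I             1.226      0.2541      0.2366
  C          -0.02971   -0.009904     0.02971
  E             1.196      0.2442      0.2663
  solve Keq expr → x = 0.009904; check Q = 0.04514
Then remove 0.08831 M of M.
Step 3:
                    L           D           M
  I             1.196      0.2442       0.178
  C          -0.06587    -0.02196     0.06587
  E             1.131      0.2223      0.2438
  solve Keq expr → x = 0.02196; check Q = 0.04514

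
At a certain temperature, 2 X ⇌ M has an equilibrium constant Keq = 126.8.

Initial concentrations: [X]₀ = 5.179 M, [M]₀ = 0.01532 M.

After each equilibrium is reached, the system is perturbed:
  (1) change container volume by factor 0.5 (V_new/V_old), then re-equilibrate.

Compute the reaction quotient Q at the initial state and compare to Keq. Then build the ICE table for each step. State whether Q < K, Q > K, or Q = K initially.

Q₀ = 5.7117e-04; Q < K (proceeds forward)

Q₀ = 5.7117e-04 vs Keq = 126.8 ⇒ Q<K, forward
Step 1:
                    X           M
  I             5.179     0.01532
  C            -5.038       2.519
  E            0.1414       2.534
  solve Keq expr → x = 2.519; check Q = 126.8
Then change container volume by factor 0.5 (V_new/V_old).
Step 2:
                    X           M
  I            0.2827       5.068
  C          -0.08201       0.041
  E            0.2007       5.109
  solve Keq expr → x = 0.041; check Q = 126.8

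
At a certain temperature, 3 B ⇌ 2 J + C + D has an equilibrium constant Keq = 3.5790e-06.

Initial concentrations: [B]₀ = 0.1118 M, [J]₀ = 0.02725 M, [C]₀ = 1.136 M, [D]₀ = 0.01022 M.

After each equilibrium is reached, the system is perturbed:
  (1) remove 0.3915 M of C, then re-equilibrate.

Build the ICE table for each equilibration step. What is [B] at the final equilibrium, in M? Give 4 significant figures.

[B]_eq = 0.1417 M

Q₀ = 0.006169 vs Keq = 3.5790e-06 ⇒ Q>K, reverse
Step 1:
                  B         J         C         D
  I          0.1118   0.02725     1.136   0.01022
  C         0.03013  -0.02009  -0.01004  -0.01004
  E          0.1419  0.007164     1.126 1.7706e-04
  solve Keq expr → x = -0.01004; check Q = 3.5790e-06
Then remove 0.3915 M of C.
Step 2:
                  B         J         C         D
  I          0.1419  0.007164    0.7345 1.7706e-04
  C       -2.4339e-04 1.6226e-04 8.1130e-05 8.1130e-05
  E          0.1417  0.007326    0.7345 2.5819e-04
  solve Keq expr → x = 8.1130e-05; check Q = 3.5790e-06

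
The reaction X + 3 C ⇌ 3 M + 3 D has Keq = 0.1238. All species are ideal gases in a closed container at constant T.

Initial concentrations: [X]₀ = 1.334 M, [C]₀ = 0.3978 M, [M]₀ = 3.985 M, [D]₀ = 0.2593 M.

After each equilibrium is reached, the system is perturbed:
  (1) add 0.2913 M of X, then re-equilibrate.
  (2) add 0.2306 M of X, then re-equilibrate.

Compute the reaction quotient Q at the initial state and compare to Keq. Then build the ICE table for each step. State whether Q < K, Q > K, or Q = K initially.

Q₀ = 13.14 vs Keq = 0.1238 ⇒ Q>K, reverse
Step 1:
                  X         C         M         D
  I           1.334    0.3978     3.985    0.2593
  C         0.05851    0.1755   -0.1755   -0.1755
  E           1.393    0.5733     3.809   0.08376
  solve Keq expr → x = -0.05851; check Q = 0.1238
Then add 0.2913 M of X.
Step 2:
                  X         C         M         D
  I           1.684    0.5733     3.809   0.08376
  C       -0.001541 -0.004622  0.004622  0.004622
  E           1.682    0.5687     3.814   0.08838
  solve Keq expr → x = 0.001541; check Q = 0.1238
Then add 0.2306 M of X.
Step 3:
                  X         C         M         D
  I           1.913    0.5687     3.814   0.08838
  C       -0.001082 -0.003245  0.003245  0.003245
  E           1.912    0.5655     3.817   0.09163
  solve Keq expr → x = 0.001082; check Q = 0.1238

Q₀ = 13.14; Q > K (proceeds reverse)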